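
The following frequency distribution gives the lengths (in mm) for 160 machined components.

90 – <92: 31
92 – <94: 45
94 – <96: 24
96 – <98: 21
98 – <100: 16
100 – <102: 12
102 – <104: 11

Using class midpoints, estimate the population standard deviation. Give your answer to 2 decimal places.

3.65

Midpoints: 91, 93, 95, 97, 99, 101, 103
n = 160, Σfm = 15252, mean = 95.3250
Σfm² = 1456032
Σf(m − x̄)² = Σfm² − (Σfm)²/n = 1456032 − 15252²/160 = 2135.1000
Population variance = 2135.1000 / 160 = 13.3444
Standard deviation = √13.3444 = 3.6530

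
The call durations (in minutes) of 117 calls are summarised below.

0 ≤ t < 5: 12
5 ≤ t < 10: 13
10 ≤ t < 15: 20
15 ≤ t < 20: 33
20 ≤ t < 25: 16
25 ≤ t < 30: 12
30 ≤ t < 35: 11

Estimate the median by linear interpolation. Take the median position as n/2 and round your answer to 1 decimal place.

Cumulative frequencies: 12, 25, 45, 78, 94, 106, 117
n = 117; position = n/2 = 58.5.
This falls in the class 15 ≤ t < 20: L = 15, F = 45, f = 33, h = 5.
Median ≈ 15 + ((58.5 − 45) / 33) × 5 = 17.0455

17.0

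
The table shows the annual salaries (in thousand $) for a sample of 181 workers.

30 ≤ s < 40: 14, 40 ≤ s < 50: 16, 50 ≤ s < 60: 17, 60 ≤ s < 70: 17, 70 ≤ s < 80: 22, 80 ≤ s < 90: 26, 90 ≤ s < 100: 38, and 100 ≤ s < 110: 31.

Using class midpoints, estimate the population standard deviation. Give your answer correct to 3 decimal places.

Midpoints: 35, 45, 55, 65, 75, 85, 95, 105
n = 181, Σfm = 13975, mean = 77.2099
Σfm² = 1169125
Σf(m − x̄)² = Σfm² − (Σfm)²/n = 1169125 − 13975²/181 = 90116.0221
Population variance = 90116.0221 / 181 = 497.8786
Standard deviation = √497.8786 = 22.3132

22.313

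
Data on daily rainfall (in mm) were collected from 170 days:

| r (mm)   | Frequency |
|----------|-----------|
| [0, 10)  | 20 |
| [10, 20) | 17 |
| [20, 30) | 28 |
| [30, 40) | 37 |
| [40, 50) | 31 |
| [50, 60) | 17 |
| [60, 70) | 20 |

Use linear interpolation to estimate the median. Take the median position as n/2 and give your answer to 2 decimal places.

35.41

Cumulative frequencies: 20, 37, 65, 102, 133, 150, 170
n = 170; position = n/2 = 85.
This falls in the class [30, 40): L = 30, F = 65, f = 37, h = 10.
Median ≈ 30 + ((85 − 65) / 37) × 10 = 35.4054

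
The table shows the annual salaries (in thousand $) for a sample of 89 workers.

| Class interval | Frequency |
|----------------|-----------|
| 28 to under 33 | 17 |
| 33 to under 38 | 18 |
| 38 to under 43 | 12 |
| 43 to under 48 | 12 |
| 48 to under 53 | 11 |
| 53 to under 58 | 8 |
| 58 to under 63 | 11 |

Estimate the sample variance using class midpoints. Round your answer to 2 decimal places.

102.82

Midpoints: 30.5, 35.5, 40.5, 45.5, 50.5, 55.5, 60.5
n = 89, Σfm = 3854.5, mean = 43.3090
Σfm² = 175982.25
Σf(m − x̄)² = Σfm² − (Σfm)²/n = 175982.25 − 3854.5²/89 = 9047.7528
Sample variance = 9047.7528 / 88 = 102.8154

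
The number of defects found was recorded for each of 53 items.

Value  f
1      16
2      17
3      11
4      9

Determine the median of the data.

Cumulative frequencies: 16, 33, 44, 53
n = 53, so the median is the value in position (n+1)/2 = 27.
Position 27 falls at value 2.

2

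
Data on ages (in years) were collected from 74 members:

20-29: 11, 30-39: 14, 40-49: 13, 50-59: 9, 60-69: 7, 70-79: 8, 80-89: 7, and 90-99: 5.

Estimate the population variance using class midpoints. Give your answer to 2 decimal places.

Midpoints: 24.5, 34.5, 44.5, 54.5, 64.5, 74.5, 84.5, 94.5
n = 74, Σfm = 3933, mean = 53.1486
Σfm² = 243898.5
Σf(m − x̄)² = Σfm² − (Σfm)²/n = 243898.5 − 3933²/74 = 34864.8649
Population variance = 34864.8649 / 74 = 471.1468

471.15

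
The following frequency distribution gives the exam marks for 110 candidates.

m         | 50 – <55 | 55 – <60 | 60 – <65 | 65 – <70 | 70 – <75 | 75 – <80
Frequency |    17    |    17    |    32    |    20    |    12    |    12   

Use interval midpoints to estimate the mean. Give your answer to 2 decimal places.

63.82

Midpoints: 52.5, 57.5, 62.5, 67.5, 72.5, 77.5
Σfm = 17×52.5 + 17×57.5 + 32×62.5 + 20×67.5 + 12×72.5 + 12×77.5 = 7020
n = Σf = 110
Mean = 7020 / 110 = 63.8182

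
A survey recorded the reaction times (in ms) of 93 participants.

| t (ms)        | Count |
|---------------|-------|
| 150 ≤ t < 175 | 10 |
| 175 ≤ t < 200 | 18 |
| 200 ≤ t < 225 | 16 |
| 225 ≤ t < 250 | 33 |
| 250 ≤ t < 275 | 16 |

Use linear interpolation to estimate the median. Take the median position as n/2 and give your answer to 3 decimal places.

Cumulative frequencies: 10, 28, 44, 77, 93
n = 93; position = n/2 = 46.5.
This falls in the class 225 ≤ t < 250: L = 225, F = 44, f = 33, h = 25.
Median ≈ 225 + ((46.5 − 44) / 33) × 25 = 226.8939

226.894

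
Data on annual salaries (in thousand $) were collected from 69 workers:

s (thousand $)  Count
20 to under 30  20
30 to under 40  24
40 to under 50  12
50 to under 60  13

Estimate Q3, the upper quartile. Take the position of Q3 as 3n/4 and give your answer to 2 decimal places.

46.46

Cumulative frequencies: 20, 44, 56, 69
n = 69; position = 3n/4 = 51.75.
This falls in the class 40 to under 50: L = 40, F = 44, f = 12, h = 10.
Upper quartile ≈ 40 + ((51.75 − 44) / 12) × 10 = 46.4583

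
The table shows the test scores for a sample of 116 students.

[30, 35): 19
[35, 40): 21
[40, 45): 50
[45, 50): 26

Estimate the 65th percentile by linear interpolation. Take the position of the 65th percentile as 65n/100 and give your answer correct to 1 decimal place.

Cumulative frequencies: 19, 40, 90, 116
n = 116; position = 65n/100 = 75.4.
This falls in the class [40, 45): L = 40, F = 40, f = 50, h = 5.
65th percentile ≈ 40 + ((75.4 − 40) / 50) × 5 = 43.5400

43.5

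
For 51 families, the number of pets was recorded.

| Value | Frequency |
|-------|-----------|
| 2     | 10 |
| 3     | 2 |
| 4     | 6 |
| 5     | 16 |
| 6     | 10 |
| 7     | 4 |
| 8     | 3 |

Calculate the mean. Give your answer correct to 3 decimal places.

4.745

Values: 2, 3, 4, 5, 6, 7, 8
Σfx = 10×2 + 2×3 + 6×4 + 16×5 + 10×6 + 4×7 + 3×8 = 242
n = Σf = 51
Mean = 242 / 51 = 4.7451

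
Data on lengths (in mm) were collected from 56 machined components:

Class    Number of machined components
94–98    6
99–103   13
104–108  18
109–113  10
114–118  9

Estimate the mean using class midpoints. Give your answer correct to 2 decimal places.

Midpoints: 96, 101, 106, 111, 116
Σfm = 6×96 + 13×101 + 18×106 + 10×111 + 9×116 = 5951
n = Σf = 56
Mean = 5951 / 56 = 106.2679

106.27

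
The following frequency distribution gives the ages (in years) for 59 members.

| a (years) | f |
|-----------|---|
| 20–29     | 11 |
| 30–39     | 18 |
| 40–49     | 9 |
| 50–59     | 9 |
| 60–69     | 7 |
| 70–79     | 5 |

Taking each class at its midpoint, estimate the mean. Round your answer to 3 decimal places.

Midpoints: 24.5, 34.5, 44.5, 54.5, 64.5, 74.5
Σfm = 11×24.5 + 18×34.5 + 9×44.5 + 9×54.5 + 7×64.5 + 5×74.5 = 2605.5
n = Σf = 59
Mean = 2605.5 / 59 = 44.1610

44.161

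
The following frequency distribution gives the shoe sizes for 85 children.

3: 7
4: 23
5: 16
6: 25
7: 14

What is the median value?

5

Cumulative frequencies: 7, 30, 46, 71, 85
n = 85, so the median is the value in position (n+1)/2 = 43.
Position 43 falls at value 5.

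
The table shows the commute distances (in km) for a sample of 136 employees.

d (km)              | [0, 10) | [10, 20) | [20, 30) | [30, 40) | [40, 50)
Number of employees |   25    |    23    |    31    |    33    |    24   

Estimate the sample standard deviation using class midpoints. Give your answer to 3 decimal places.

Midpoints: 5, 15, 25, 35, 45
n = 136, Σfm = 3480, mean = 25.5882
Σfm² = 114200
Σf(m − x̄)² = Σfm² − (Σfm)²/n = 114200 − 3480²/136 = 25152.9412
Sample variance = 25152.9412 / 135 = 186.3181
Standard deviation = √186.3181 = 13.6498

13.650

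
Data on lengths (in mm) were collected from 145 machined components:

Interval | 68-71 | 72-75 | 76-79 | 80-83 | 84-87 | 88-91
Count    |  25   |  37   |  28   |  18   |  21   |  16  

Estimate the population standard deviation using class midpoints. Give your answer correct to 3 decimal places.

Midpoints: 69.5, 73.5, 77.5, 81.5, 85.5, 89.5
n = 145, Σfm = 11321.5, mean = 78.0793
Σfm² = 890054.25
Σf(m − x̄)² = Σfm² − (Σfm)²/n = 890054.25 − 11321.5²/145 = 6079.3379
Population variance = 6079.3379 / 145 = 41.9265
Standard deviation = √41.9265 = 6.4751

6.475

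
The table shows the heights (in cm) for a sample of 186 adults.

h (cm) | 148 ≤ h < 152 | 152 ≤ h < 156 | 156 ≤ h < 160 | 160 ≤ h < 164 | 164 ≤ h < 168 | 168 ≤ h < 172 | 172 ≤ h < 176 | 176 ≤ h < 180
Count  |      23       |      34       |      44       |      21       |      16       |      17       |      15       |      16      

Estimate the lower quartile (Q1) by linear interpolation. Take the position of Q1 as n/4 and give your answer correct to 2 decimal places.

154.76

Cumulative frequencies: 23, 57, 101, 122, 138, 155, 170, 186
n = 186; position = n/4 = 46.5.
This falls in the class 152 ≤ h < 156: L = 152, F = 23, f = 34, h = 4.
Lower quartile ≈ 152 + ((46.5 − 23) / 34) × 4 = 154.7647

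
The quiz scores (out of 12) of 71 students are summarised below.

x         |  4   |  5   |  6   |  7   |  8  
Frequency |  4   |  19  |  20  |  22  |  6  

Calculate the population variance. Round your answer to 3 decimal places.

1.131

Values: 4, 5, 6, 7, 8
n = 71, Σfx = 433, mean = 6.0986
Σfx² = 2721
Σf(x − x̄)² = Σfx² − (Σfx)²/n = 2721 − 433²/71 = 80.3099
Population variance = 80.3099 / 71 = 1.1311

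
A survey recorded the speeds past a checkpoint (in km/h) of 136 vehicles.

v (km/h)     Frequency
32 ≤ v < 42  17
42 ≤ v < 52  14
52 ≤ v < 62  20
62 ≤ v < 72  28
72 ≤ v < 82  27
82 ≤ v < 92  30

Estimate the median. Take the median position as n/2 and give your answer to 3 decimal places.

Cumulative frequencies: 17, 31, 51, 79, 106, 136
n = 136; position = n/2 = 68.
This falls in the class 62 ≤ v < 72: L = 62, F = 51, f = 28, h = 10.
Median ≈ 62 + ((68 − 51) / 28) × 10 = 68.0714

68.071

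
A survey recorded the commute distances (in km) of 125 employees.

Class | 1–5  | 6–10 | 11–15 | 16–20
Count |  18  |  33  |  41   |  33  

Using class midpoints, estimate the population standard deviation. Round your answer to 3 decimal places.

Midpoints: 3, 8, 13, 18
n = 125, Σfm = 1445, mean = 11.5600
Σfm² = 19895
Σf(m − x̄)² = Σfm² − (Σfm)²/n = 19895 − 1445²/125 = 3190.8000
Population variance = 3190.8000 / 125 = 25.5264
Standard deviation = √25.5264 = 5.0524

5.052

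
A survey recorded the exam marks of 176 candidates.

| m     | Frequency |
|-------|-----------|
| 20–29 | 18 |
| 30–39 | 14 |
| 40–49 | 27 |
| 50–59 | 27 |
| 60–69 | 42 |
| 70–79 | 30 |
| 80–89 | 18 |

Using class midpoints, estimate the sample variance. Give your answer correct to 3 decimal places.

Midpoints: 24.5, 34.5, 44.5, 54.5, 64.5, 74.5, 84.5
n = 176, Σfm = 10062, mean = 57.1705
Σfm² = 630894
Σf(m − x̄)² = Σfm² − (Σfm)²/n = 630894 − 10062²/176 = 55644.8864
Sample variance = 55644.8864 / 175 = 317.9708

317.971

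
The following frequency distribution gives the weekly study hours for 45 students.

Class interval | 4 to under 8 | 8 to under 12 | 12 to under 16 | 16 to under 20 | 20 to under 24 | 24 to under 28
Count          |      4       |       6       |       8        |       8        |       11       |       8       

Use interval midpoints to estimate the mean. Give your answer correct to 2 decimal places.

Midpoints: 6, 10, 14, 18, 22, 26
Σfm = 4×6 + 6×10 + 8×14 + 8×18 + 11×22 + 8×26 = 790
n = Σf = 45
Mean = 790 / 45 = 17.5556

17.56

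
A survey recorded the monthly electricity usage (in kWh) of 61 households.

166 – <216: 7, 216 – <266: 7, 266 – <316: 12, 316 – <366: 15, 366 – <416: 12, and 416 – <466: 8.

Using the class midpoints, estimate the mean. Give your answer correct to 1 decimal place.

Midpoints: 191, 241, 291, 341, 391, 441
Σfm = 7×191 + 7×241 + 12×291 + 15×341 + 12×391 + 8×441 = 19851
n = Σf = 61
Mean = 19851 / 61 = 325.4262

325.4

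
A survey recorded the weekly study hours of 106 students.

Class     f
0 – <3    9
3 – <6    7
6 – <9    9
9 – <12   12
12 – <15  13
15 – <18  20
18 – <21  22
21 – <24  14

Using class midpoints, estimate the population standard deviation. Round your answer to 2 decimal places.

Midpoints: 1.5, 4.5, 7.5, 10.5, 13.5, 16.5, 19.5, 22.5
n = 106, Σfm = 1488, mean = 14.0377
Σfm² = 25258.5
Σf(m − x̄)² = Σfm² − (Σfm)²/n = 25258.5 − 1488²/106 = 4370.3491
Population variance = 4370.3491 / 106 = 41.2297
Standard deviation = √41.2297 = 6.4210

6.42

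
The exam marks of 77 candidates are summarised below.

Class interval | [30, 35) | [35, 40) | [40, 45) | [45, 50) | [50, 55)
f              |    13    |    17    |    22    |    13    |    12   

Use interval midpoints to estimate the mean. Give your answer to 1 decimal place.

42.1

Midpoints: 32.5, 37.5, 42.5, 47.5, 52.5
Σfm = 13×32.5 + 17×37.5 + 22×42.5 + 13×47.5 + 12×52.5 = 3242.5
n = Σf = 77
Mean = 3242.5 / 77 = 42.1104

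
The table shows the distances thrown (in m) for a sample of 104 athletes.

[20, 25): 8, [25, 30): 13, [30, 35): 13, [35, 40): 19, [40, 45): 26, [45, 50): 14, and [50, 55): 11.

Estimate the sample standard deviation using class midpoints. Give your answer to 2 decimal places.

Midpoints: 22.5, 27.5, 32.5, 37.5, 42.5, 47.5, 52.5
n = 104, Σfm = 4020, mean = 38.6538
Σfm² = 163200
Σf(m − x̄)² = Σfm² − (Σfm)²/n = 163200 − 4020²/104 = 7811.5385
Sample variance = 7811.5385 / 103 = 75.8402
Standard deviation = √75.8402 = 8.7086

8.71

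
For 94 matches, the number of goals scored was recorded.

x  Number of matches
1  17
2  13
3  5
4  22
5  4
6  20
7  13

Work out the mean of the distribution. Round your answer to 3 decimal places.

Values: 1, 2, 3, 4, 5, 6, 7
Σfx = 17×1 + 13×2 + 5×3 + 22×4 + 4×5 + 20×6 + 13×7 = 377
n = Σf = 94
Mean = 377 / 94 = 4.0106

4.011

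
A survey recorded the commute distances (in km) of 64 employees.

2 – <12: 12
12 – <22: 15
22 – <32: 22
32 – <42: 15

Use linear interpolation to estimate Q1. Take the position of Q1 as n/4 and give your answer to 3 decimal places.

Cumulative frequencies: 12, 27, 49, 64
n = 64; position = n/4 = 16.
This falls in the class 12 – <22: L = 12, F = 12, f = 15, h = 10.
Lower quartile ≈ 12 + ((16 − 12) / 15) × 10 = 14.6667

14.667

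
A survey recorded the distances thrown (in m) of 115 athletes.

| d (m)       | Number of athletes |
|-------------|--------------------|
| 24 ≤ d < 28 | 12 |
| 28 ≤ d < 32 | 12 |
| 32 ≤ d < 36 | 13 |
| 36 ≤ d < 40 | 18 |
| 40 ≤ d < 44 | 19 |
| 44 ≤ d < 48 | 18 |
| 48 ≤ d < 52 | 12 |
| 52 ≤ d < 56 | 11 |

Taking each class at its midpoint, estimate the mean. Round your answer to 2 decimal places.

Midpoints: 26, 30, 34, 38, 42, 46, 50, 54
Σfm = 12×26 + 12×30 + 13×34 + 18×38 + 19×42 + 18×46 + 12×50 + 11×54 = 4618
n = Σf = 115
Mean = 4618 / 115 = 40.1565

40.16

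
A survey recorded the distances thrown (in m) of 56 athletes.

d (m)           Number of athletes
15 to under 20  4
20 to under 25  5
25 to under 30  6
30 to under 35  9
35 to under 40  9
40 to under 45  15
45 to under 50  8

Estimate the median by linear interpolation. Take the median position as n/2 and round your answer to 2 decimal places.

Cumulative frequencies: 4, 9, 15, 24, 33, 48, 56
n = 56; position = n/2 = 28.
This falls in the class 35 to under 40: L = 35, F = 24, f = 9, h = 5.
Median ≈ 35 + ((28 − 24) / 9) × 5 = 37.2222

37.22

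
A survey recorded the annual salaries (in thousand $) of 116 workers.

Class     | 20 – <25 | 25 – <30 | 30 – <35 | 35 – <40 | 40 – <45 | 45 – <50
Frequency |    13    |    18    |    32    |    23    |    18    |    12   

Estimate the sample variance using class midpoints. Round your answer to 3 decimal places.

54.473

Midpoints: 22.5, 27.5, 32.5, 37.5, 42.5, 47.5
n = 116, Σfm = 4025, mean = 34.6983
Σfm² = 145925
Σf(m − x̄)² = Σfm² − (Σfm)²/n = 145925 − 4025²/116 = 6264.4397
Sample variance = 6264.4397 / 115 = 54.4734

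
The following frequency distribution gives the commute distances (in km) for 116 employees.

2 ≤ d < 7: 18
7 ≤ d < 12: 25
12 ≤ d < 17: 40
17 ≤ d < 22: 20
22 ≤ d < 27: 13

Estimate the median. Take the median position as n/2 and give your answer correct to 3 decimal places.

Cumulative frequencies: 18, 43, 83, 103, 116
n = 116; position = n/2 = 58.
This falls in the class 12 ≤ d < 17: L = 12, F = 43, f = 40, h = 5.
Median ≈ 12 + ((58 − 43) / 40) × 5 = 13.8750

13.875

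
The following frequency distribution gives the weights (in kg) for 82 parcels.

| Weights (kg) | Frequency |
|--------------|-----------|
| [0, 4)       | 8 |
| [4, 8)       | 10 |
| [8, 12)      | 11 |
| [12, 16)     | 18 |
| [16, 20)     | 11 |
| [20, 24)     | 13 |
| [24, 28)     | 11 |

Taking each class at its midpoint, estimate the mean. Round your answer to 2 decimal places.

14.73

Midpoints: 2, 6, 10, 14, 18, 22, 26
Σfm = 8×2 + 10×6 + 11×10 + 18×14 + 11×18 + 13×22 + 11×26 = 1208
n = Σf = 82
Mean = 1208 / 82 = 14.7317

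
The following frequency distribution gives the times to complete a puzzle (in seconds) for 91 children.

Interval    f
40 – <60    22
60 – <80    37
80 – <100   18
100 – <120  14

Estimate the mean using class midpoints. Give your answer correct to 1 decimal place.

75.3

Midpoints: 50, 70, 90, 110
Σfm = 22×50 + 37×70 + 18×90 + 14×110 = 6850
n = Σf = 91
Mean = 6850 / 91 = 75.2747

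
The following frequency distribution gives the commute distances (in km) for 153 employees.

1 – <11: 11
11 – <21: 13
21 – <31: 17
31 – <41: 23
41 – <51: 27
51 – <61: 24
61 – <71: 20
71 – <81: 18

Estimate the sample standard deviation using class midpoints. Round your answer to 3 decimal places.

Midpoints: 6, 16, 26, 36, 46, 56, 66, 76
n = 153, Σfm = 6818, mean = 44.5621
Σfm² = 368508
Σf(m − x̄)² = Σfm² − (Σfm)²/n = 368508 − 6818²/153 = 64683.6601
Sample variance = 64683.6601 / 152 = 425.5504
Standard deviation = √425.5504 = 20.6289

20.629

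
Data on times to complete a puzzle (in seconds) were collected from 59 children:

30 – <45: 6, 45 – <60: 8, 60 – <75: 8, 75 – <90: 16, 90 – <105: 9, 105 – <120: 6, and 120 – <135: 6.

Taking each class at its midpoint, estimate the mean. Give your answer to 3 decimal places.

Midpoints: 37.5, 52.5, 67.5, 82.5, 97.5, 112.5, 127.5
Σfm = 6×37.5 + 8×52.5 + 8×67.5 + 16×82.5 + 9×97.5 + 6×112.5 + 6×127.5 = 4822.5
n = Σf = 59
Mean = 4822.5 / 59 = 81.7373

81.737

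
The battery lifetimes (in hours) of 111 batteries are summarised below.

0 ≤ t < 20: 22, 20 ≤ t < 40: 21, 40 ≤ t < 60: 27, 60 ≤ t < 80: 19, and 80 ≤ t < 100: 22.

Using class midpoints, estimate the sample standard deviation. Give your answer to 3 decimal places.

28.024

Midpoints: 10, 30, 50, 70, 90
n = 111, Σfm = 5510, mean = 49.6396
Σfm² = 359900
Σf(m − x̄)² = Σfm² − (Σfm)²/n = 359900 − 5510²/111 = 86385.5856
Sample variance = 86385.5856 / 110 = 785.3235
Standard deviation = √785.3235 = 28.0236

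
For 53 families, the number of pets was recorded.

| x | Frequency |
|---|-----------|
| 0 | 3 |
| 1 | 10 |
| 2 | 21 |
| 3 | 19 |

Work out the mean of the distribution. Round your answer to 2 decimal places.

2.06

Values: 0, 1, 2, 3
Σfx = 3×0 + 10×1 + 21×2 + 19×3 = 109
n = Σf = 53
Mean = 109 / 53 = 2.0566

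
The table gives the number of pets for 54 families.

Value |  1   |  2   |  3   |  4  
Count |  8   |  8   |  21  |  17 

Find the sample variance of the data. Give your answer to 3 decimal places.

1.058

Values: 1, 2, 3, 4
n = 54, Σfx = 155, mean = 2.8704
Σfx² = 501
Σf(x − x̄)² = Σfx² − (Σfx)²/n = 501 − 155²/54 = 56.0926
Sample variance = 56.0926 / 53 = 1.0584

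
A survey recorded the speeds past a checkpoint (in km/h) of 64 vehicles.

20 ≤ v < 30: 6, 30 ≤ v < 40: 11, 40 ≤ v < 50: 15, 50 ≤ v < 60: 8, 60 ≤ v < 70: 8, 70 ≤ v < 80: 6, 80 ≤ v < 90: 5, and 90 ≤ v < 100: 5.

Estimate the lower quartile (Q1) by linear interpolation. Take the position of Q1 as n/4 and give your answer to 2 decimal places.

Cumulative frequencies: 6, 17, 32, 40, 48, 54, 59, 64
n = 64; position = n/4 = 16.
This falls in the class 30 ≤ v < 40: L = 30, F = 6, f = 11, h = 10.
Lower quartile ≈ 30 + ((16 − 6) / 11) × 10 = 39.0909

39.09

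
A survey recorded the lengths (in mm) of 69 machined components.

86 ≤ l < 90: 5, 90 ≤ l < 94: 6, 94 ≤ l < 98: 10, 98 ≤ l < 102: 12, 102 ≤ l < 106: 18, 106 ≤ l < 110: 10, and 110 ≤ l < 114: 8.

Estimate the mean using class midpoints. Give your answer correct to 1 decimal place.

101.4

Midpoints: 88, 92, 96, 100, 104, 108, 112
Σfm = 5×88 + 6×92 + 10×96 + 12×100 + 18×104 + 10×108 + 8×112 = 7000
n = Σf = 69
Mean = 7000 / 69 = 101.4493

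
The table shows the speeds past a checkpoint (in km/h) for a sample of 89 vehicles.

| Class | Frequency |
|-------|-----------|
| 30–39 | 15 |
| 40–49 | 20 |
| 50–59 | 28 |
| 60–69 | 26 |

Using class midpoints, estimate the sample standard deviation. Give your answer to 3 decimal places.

Midpoints: 34.5, 44.5, 54.5, 64.5
n = 89, Σfm = 4610.5, mean = 51.8034
Σfm² = 248792.25
Σf(m − x̄)² = Σfm² − (Σfm)²/n = 248792.25 − 4610.5²/89 = 9952.8090
Sample variance = 9952.8090 / 88 = 113.1001
Standard deviation = √113.1001 = 10.6349

10.635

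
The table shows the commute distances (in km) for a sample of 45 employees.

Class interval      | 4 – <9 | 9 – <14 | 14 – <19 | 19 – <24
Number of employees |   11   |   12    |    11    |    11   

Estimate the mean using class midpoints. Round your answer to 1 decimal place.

Midpoints: 6.5, 11.5, 16.5, 21.5
Σfm = 11×6.5 + 12×11.5 + 11×16.5 + 11×21.5 = 627.5
n = Σf = 45
Mean = 627.5 / 45 = 13.9444

13.9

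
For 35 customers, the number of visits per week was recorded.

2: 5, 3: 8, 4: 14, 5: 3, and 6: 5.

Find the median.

4

Cumulative frequencies: 5, 13, 27, 30, 35
n = 35, so the median is the value in position (n+1)/2 = 18.
Position 18 falls at value 4.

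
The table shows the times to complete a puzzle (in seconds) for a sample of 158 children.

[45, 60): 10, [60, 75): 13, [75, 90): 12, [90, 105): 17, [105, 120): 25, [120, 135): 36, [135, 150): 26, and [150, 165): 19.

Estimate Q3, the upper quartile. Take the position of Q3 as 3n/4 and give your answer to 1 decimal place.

138.2

Cumulative frequencies: 10, 23, 35, 52, 77, 113, 139, 158
n = 158; position = 3n/4 = 118.5.
This falls in the class [135, 150): L = 135, F = 113, f = 26, h = 15.
Upper quartile ≈ 135 + ((118.5 − 113) / 26) × 15 = 138.1731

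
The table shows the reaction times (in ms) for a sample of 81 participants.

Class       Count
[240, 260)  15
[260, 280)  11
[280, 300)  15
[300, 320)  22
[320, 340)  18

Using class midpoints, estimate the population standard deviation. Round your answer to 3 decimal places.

28.235

Midpoints: 250, 270, 290, 310, 330
n = 81, Σfm = 23830, mean = 294.1975
Σfm² = 7075300
Σf(m − x̄)² = Σfm² − (Σfm)²/n = 7075300 − 23830²/81 = 64572.8395
Population variance = 64572.8395 / 81 = 797.1955
Standard deviation = √797.1955 = 28.2347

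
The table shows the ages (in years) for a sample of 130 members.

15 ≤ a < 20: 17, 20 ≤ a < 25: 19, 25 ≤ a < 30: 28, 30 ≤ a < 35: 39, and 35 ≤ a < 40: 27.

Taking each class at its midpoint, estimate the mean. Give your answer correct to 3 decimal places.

Midpoints: 17.5, 22.5, 27.5, 32.5, 37.5
Σfm = 17×17.5 + 19×22.5 + 28×27.5 + 39×32.5 + 27×37.5 = 3775
n = Σf = 130
Mean = 3775 / 130 = 29.0385

29.038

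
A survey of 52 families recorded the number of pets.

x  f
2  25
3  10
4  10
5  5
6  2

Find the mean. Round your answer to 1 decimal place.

Values: 2, 3, 4, 5, 6
Σfx = 25×2 + 10×3 + 10×4 + 5×5 + 2×6 = 157
n = Σf = 52
Mean = 157 / 52 = 3.0192

3.0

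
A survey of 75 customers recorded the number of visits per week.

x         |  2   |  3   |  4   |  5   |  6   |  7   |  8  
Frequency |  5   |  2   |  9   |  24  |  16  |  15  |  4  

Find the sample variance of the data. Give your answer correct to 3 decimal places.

Values: 2, 3, 4, 5, 6, 7, 8
n = 75, Σfx = 405, mean = 5.4000
Σfx² = 2349
Σf(x − x̄)² = Σfx² − (Σfx)²/n = 2349 − 405²/75 = 162.0000
Sample variance = 162.0000 / 74 = 2.1892

2.189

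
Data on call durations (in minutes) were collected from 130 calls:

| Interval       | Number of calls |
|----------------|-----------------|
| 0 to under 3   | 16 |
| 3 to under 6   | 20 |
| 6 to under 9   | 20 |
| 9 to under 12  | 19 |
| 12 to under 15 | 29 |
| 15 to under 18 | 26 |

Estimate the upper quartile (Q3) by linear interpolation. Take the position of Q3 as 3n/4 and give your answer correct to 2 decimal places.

14.33

Cumulative frequencies: 16, 36, 56, 75, 104, 130
n = 130; position = 3n/4 = 97.5.
This falls in the class 12 to under 15: L = 12, F = 75, f = 29, h = 3.
Upper quartile ≈ 12 + ((97.5 − 75) / 29) × 3 = 14.3276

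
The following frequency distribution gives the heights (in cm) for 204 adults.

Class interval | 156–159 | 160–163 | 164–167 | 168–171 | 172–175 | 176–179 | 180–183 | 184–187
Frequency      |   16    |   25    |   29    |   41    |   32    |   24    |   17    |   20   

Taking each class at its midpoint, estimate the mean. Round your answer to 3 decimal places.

Midpoints: 157.5, 161.5, 165.5, 169.5, 173.5, 177.5, 181.5, 185.5
Σfm = 16×157.5 + 25×161.5 + 29×165.5 + 41×169.5 + 32×173.5 + 24×177.5 + 17×181.5 + 20×185.5 = 34914
n = Σf = 204
Mean = 34914 / 204 = 171.1471

171.147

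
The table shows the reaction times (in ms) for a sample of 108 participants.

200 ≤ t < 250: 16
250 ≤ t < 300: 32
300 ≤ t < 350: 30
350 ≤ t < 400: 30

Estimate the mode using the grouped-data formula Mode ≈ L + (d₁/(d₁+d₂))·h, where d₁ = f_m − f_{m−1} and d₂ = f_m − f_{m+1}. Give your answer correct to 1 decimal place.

294.4

Modal class: 250 ≤ t < 300 (highest frequency 32).
d₁ = 32 − 16 = 16, d₂ = 32 − 30 = 2
Mode ≈ 250 + (16/(16+2)) × 50 = 250 + 44.4444 = 294.4444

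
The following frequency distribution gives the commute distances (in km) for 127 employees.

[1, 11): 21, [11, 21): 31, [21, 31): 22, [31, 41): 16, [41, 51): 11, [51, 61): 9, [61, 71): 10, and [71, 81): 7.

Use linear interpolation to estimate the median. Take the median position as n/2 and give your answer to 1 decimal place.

Cumulative frequencies: 21, 52, 74, 90, 101, 110, 120, 127
n = 127; position = n/2 = 63.5.
This falls in the class [21, 31): L = 21, F = 52, f = 22, h = 10.
Median ≈ 21 + ((63.5 − 52) / 22) × 10 = 26.2273

26.2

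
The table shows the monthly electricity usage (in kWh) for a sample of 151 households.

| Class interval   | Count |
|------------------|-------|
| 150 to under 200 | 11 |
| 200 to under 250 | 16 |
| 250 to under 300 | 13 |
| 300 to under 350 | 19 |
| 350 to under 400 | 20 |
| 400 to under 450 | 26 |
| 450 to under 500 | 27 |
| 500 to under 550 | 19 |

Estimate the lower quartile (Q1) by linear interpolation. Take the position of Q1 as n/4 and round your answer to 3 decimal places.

291.346

Cumulative frequencies: 11, 27, 40, 59, 79, 105, 132, 151
n = 151; position = n/4 = 37.75.
This falls in the class 250 to under 300: L = 250, F = 27, f = 13, h = 50.
Lower quartile ≈ 250 + ((37.75 − 27) / 13) × 50 = 291.3462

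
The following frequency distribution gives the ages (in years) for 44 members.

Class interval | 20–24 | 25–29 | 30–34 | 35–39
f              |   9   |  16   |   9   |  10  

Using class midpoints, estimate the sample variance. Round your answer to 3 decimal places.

28.436

Midpoints: 22, 27, 32, 37
n = 44, Σfm = 1288, mean = 29.2727
Σfm² = 38926
Σf(m − x̄)² = Σfm² − (Σfm)²/n = 38926 − 1288²/44 = 1222.7273
Sample variance = 1222.7273 / 43 = 28.4355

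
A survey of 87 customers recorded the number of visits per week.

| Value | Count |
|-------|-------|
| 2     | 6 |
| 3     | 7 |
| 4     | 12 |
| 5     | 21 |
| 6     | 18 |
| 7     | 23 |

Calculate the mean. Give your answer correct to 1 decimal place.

5.2

Values: 2, 3, 4, 5, 6, 7
Σfx = 6×2 + 7×3 + 12×4 + 21×5 + 18×6 + 23×7 = 455
n = Σf = 87
Mean = 455 / 87 = 5.2299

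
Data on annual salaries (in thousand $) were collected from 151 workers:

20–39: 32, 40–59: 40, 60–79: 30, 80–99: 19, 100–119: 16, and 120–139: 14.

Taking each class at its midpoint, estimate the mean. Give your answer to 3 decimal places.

Midpoints: 29.5, 49.5, 69.5, 89.5, 109.5, 129.5
Σfm = 32×29.5 + 40×49.5 + 30×69.5 + 19×89.5 + 16×109.5 + 14×129.5 = 10274.5
n = Σf = 151
Mean = 10274.5 / 151 = 68.0430

68.043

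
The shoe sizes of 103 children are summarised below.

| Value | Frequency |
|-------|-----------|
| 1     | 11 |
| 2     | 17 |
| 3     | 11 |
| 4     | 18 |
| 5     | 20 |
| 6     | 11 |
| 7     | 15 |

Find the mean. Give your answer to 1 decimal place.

4.1

Values: 1, 2, 3, 4, 5, 6, 7
Σfx = 11×1 + 17×2 + 11×3 + 18×4 + 20×5 + 11×6 + 15×7 = 421
n = Σf = 103
Mean = 421 / 103 = 4.0874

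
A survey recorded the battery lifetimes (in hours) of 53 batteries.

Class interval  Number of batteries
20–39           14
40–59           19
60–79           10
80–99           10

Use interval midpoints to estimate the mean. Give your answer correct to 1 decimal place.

Midpoints: 29.5, 49.5, 69.5, 89.5
Σfm = 14×29.5 + 19×49.5 + 10×69.5 + 10×89.5 = 2943.5
n = Σf = 53
Mean = 2943.5 / 53 = 55.5377

55.5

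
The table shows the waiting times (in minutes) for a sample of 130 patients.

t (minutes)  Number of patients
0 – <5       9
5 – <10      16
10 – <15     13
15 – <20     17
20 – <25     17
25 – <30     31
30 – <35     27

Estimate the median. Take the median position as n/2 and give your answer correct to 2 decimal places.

Cumulative frequencies: 9, 25, 38, 55, 72, 103, 130
n = 130; position = n/2 = 65.
This falls in the class 20 – <25: L = 20, F = 55, f = 17, h = 5.
Median ≈ 20 + ((65 − 55) / 17) × 5 = 22.9412

22.94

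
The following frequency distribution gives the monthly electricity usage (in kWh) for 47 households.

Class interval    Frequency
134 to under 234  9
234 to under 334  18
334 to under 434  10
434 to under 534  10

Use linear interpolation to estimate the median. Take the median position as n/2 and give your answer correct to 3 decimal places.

314.556

Cumulative frequencies: 9, 27, 37, 47
n = 47; position = n/2 = 23.5.
This falls in the class 234 to under 334: L = 234, F = 9, f = 18, h = 100.
Median ≈ 234 + ((23.5 − 9) / 18) × 100 = 314.5556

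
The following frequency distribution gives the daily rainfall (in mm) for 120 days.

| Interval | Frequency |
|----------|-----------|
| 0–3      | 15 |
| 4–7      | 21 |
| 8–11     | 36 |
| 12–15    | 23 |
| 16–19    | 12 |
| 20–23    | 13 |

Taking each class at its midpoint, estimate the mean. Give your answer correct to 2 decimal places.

10.67

Midpoints: 1.5, 5.5, 9.5, 13.5, 17.5, 21.5
Σfm = 15×1.5 + 21×5.5 + 36×9.5 + 23×13.5 + 12×17.5 + 13×21.5 = 1280
n = Σf = 120
Mean = 1280 / 120 = 10.6667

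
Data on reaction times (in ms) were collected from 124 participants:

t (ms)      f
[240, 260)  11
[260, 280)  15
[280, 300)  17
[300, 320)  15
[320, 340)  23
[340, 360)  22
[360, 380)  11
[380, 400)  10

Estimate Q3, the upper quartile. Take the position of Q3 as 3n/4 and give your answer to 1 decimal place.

Cumulative frequencies: 11, 26, 43, 58, 81, 103, 114, 124
n = 124; position = 3n/4 = 93.
This falls in the class [340, 360): L = 340, F = 81, f = 22, h = 20.
Upper quartile ≈ 340 + ((93 − 81) / 22) × 20 = 350.9091

350.9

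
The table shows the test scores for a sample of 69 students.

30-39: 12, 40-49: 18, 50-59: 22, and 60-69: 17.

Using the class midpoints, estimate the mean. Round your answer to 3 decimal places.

Midpoints: 34.5, 44.5, 54.5, 64.5
Σfm = 12×34.5 + 18×44.5 + 22×54.5 + 17×64.5 = 3510.5
n = Σf = 69
Mean = 3510.5 / 69 = 50.8768

50.877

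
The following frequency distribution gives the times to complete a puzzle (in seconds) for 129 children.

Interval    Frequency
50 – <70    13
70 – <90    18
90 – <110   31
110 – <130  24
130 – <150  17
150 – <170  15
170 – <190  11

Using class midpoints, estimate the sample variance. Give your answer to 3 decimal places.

1221.124

Midpoints: 60, 80, 100, 120, 140, 160, 180
n = 129, Σfm = 14960, mean = 115.9690
Σfm² = 1891200
Σf(m − x̄)² = Σfm² − (Σfm)²/n = 1891200 − 14960²/129 = 156303.8760
Sample variance = 156303.8760 / 128 = 1221.1240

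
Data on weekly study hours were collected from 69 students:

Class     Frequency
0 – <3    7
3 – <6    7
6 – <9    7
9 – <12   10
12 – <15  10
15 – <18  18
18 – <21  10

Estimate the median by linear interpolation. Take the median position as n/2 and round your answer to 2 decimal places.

Cumulative frequencies: 7, 14, 21, 31, 41, 59, 69
n = 69; position = n/2 = 34.5.
This falls in the class 12 – <15: L = 12, F = 31, f = 10, h = 3.
Median ≈ 12 + ((34.5 − 31) / 10) × 3 = 13.0500

13.05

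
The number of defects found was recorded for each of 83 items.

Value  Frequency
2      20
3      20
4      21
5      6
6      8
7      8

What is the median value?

Cumulative frequencies: 20, 40, 61, 67, 75, 83
n = 83, so the median is the value in position (n+1)/2 = 42.
Position 42 falls at value 4.

4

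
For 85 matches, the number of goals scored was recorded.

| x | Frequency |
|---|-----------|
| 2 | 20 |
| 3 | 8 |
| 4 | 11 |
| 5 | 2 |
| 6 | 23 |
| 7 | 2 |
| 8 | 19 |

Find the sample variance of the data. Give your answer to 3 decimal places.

Values: 2, 3, 4, 5, 6, 7, 8
n = 85, Σfx = 422, mean = 4.9647
Σfx² = 2520
Σf(x − x̄)² = Σfx² − (Σfx)²/n = 2520 − 422²/85 = 424.8941
Sample variance = 424.8941 / 84 = 5.0583

5.058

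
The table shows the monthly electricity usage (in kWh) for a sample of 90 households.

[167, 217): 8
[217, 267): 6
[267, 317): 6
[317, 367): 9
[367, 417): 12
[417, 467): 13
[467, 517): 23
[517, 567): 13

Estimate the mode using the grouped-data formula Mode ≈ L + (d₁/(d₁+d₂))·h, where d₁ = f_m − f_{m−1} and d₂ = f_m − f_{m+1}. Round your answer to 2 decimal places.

Modal class: [467, 517) (highest frequency 23).
d₁ = 23 − 13 = 10, d₂ = 23 − 13 = 10
Mode ≈ 467 + (10/(10+10)) × 50 = 467 + 25.0000 = 492.0000

492.00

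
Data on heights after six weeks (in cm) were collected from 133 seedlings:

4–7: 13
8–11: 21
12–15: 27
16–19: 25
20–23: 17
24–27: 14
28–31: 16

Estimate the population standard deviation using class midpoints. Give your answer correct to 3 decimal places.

7.303

Midpoints: 5.5, 9.5, 13.5, 17.5, 21.5, 25.5, 29.5
n = 133, Σfm = 2267.5, mean = 17.0489
Σfm² = 45751.25
Σf(m − x̄)² = Σfm² − (Σfm)²/n = 45751.25 − 2267.5²/133 = 7092.9323
Population variance = 7092.9323 / 133 = 53.3303
Standard deviation = √53.3303 = 7.3028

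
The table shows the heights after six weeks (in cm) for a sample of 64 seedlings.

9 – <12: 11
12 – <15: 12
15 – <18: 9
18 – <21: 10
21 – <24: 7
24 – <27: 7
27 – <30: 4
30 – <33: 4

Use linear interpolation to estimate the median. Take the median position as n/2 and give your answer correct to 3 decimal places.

Cumulative frequencies: 11, 23, 32, 42, 49, 56, 60, 64
n = 64; position = n/2 = 32.
This falls in the class 15 – <18: L = 15, F = 23, f = 9, h = 3.
Median ≈ 15 + ((32 − 23) / 9) × 3 = 18.0000

18.000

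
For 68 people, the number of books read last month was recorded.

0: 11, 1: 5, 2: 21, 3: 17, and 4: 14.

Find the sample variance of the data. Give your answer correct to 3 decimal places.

1.750

Values: 0, 1, 2, 3, 4
n = 68, Σfx = 154, mean = 2.2647
Σfx² = 466
Σf(x − x̄)² = Σfx² − (Σfx)²/n = 466 − 154²/68 = 117.2353
Sample variance = 117.2353 / 67 = 1.7498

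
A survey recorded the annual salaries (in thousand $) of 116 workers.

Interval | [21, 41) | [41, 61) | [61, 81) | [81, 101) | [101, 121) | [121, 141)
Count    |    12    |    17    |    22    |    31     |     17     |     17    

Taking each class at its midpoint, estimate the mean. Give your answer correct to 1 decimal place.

83.9

Midpoints: 31, 51, 71, 91, 111, 131
Σfm = 12×31 + 17×51 + 22×71 + 31×91 + 17×111 + 17×131 = 9736
n = Σf = 116
Mean = 9736 / 116 = 83.9310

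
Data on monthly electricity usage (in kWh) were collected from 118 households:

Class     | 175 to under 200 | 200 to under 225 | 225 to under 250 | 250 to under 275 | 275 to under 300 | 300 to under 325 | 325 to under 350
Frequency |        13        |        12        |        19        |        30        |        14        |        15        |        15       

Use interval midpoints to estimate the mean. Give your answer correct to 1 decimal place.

Midpoints: 187.5, 212.5, 237.5, 262.5, 287.5, 312.5, 337.5
Σfm = 13×187.5 + 12×212.5 + 19×237.5 + 30×262.5 + 14×287.5 + 15×312.5 + 15×337.5 = 31150
n = Σf = 118
Mean = 31150 / 118 = 263.9831

264.0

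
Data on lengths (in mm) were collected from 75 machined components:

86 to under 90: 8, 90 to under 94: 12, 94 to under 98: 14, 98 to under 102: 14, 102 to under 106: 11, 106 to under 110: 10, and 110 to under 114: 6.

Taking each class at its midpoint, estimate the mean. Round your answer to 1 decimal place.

99.3

Midpoints: 88, 92, 96, 100, 104, 108, 112
Σfm = 8×88 + 12×92 + 14×96 + 14×100 + 11×104 + 10×108 + 6×112 = 7448
n = Σf = 75
Mean = 7448 / 75 = 99.3067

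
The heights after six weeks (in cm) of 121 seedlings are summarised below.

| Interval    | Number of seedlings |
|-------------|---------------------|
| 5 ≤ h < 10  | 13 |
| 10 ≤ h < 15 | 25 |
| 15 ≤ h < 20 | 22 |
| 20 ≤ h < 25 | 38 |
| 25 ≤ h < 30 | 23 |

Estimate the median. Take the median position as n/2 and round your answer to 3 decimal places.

Cumulative frequencies: 13, 38, 60, 98, 121
n = 121; position = n/2 = 60.5.
This falls in the class 20 ≤ h < 25: L = 20, F = 60, f = 38, h = 5.
Median ≈ 20 + ((60.5 − 60) / 38) × 5 = 20.0658

20.066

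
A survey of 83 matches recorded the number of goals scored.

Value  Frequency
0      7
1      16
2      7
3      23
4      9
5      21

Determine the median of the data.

3

Cumulative frequencies: 7, 23, 30, 53, 62, 83
n = 83, so the median is the value in position (n+1)/2 = 42.
Position 42 falls at value 3.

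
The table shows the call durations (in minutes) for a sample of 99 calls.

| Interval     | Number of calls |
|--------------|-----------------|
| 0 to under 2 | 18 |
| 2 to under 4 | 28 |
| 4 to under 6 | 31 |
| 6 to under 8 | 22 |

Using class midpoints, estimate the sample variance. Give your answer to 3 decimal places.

Midpoints: 1, 3, 5, 7
n = 99, Σfm = 411, mean = 4.1515
Σfm² = 2123
Σf(m − x̄)² = Σfm² − (Σfm)²/n = 2123 − 411²/99 = 416.7273
Sample variance = 416.7273 / 98 = 4.2523

4.252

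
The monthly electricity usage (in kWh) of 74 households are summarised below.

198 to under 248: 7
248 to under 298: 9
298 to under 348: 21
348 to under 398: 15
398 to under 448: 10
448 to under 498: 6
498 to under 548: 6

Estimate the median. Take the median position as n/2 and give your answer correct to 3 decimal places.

348.000

Cumulative frequencies: 7, 16, 37, 52, 62, 68, 74
n = 74; position = n/2 = 37.
This falls in the class 298 to under 348: L = 298, F = 16, f = 21, h = 50.
Median ≈ 298 + ((37 − 16) / 21) × 50 = 348.0000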